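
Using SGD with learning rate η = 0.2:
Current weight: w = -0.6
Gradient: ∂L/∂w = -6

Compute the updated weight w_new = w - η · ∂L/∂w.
w_new = 0.6

w_new = w - η·∂L/∂w = -0.6 - 0.2×(-6) = -0.6 - (-1.2) = 0.6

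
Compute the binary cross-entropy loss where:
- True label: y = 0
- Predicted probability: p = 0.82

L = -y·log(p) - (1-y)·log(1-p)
L = 1.715

L = -0·log(0.82) - 1·log(0.18) = -log(0.18) = 1.715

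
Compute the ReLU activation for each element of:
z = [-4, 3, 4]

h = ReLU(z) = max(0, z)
h = [0, 3, 4]

ReLU applied element-wise: max(0,-4)=0, max(0,3)=3, max(0,4)=4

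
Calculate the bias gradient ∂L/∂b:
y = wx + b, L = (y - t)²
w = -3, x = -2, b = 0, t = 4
∂L/∂b = 4

y = wx + b = (-3)(-2) + 0 = 6
∂L/∂y = 2(y - t) = 2(6 - 4) = 4
∂y/∂b = 1
∂L/∂b = ∂L/∂y · ∂y/∂b = 4 × 1 = 4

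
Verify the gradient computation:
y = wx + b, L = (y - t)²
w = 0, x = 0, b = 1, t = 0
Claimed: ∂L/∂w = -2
Incorrect

y = (0)(0) + 1 = 1
∂L/∂y = 2(y - t) = 2(1 - 0) = 2
∂y/∂w = x = 0
∂L/∂w = 2 × 0 = 0

Claimed value: -2
Incorrect: The correct gradient is 0.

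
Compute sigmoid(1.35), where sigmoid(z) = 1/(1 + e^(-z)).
0.7941

sigmoid(1.35) = 1/(1 + e^(-1.35)) = 1/(1 + 0.2592) = 0.7941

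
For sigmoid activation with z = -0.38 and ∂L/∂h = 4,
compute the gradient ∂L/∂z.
∂L/∂z = 0.9648

σ(-0.38) = 0.4061
σ'(-0.38) = σ(-0.38)(1 - σ(-0.38)) = 0.4061 × 0.5939 = 0.2412
∂L/∂z = ∂L/∂h · σ'(z) = 4 × 0.2412 = 0.9648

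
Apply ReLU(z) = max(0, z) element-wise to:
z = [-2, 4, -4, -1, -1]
h = [0, 4, 0, 0, 0]

ReLU applied element-wise: max(0,-2)=0, max(0,4)=4, max(0,-4)=0, max(0,-1)=0, max(0,-1)=0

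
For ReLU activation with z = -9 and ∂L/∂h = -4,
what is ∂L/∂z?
∂L/∂z = 0

h = ReLU(-9) = 0
Since z < 0: ∂h/∂z = 0
∂L/∂z = ∂L/∂h · ∂h/∂z = -4 × 0 = 0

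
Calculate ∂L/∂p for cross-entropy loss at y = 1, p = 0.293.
∂L/∂p = -3.413

∂L/∂p = -y/p + (1-y)/(1-p) = -1/0.293 + 0 = -3.413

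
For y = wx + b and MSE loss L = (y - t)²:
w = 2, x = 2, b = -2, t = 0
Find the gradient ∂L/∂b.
∂L/∂b = 4

y = wx + b = (2)(2) + -2 = 2
∂L/∂y = 2(y - t) = 2(2 - 0) = 4
∂y/∂b = 1
∂L/∂b = ∂L/∂y · ∂y/∂b = 4 × 1 = 4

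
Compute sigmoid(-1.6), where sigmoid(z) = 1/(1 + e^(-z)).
0.168

sigmoid(-1.6) = 1/(1 + e^(1.6)) = 1/(1 + 4.953) = 0.168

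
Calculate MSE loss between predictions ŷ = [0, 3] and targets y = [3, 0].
MSE = 9

MSE = (1/2)((0-3)² + (3-0)²) = (1/2)(9 + 9) = 9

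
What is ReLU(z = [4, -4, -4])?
h = [4, 0, 0]

ReLU applied element-wise: max(0,4)=4, max(0,-4)=0, max(0,-4)=0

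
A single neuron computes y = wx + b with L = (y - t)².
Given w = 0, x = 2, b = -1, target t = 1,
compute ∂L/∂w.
∂L/∂w = -8

y = wx + b = (0)(2) + -1 = -1
∂L/∂y = 2(y - t) = 2(-1 - 1) = -4
∂y/∂w = x = 2
∂L/∂w = ∂L/∂y · ∂y/∂w = -4 × 2 = -8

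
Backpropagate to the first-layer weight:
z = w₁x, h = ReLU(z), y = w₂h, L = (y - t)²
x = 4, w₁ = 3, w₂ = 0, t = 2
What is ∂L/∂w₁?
∂L/∂w₁ = 0

Forward pass:
z = w₁x = 3×4 = 12
h = ReLU(12) = 12
y = w₂h = 0×12 = 0

Backward pass:
∂L/∂y = 2(y - t) = 2(0 - 2) = -4
∂y/∂h = w₂ = 0
∂h/∂z = 1 (ReLU derivative)
∂z/∂w₁ = x = 4

∂L/∂w₁ = -4 × 0 × 1 × 4 = 0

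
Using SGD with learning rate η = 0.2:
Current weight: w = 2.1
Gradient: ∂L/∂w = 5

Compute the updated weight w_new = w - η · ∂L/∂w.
w_new = 1.1

w_new = w - η·∂L/∂w = 2.1 - 0.2×(5) = 2.1 - (1) = 1.1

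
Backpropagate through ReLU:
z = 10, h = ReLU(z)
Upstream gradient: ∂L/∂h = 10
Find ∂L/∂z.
∂L/∂z = 10

h = ReLU(10) = 10
Since z > 0: ∂h/∂z = 1
∂L/∂z = ∂L/∂h · ∂h/∂z = 10 × 1 = 10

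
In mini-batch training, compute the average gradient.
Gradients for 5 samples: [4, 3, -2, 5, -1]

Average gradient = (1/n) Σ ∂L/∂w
Average gradient = 1.8

Average = (1/5)(4 + 3 + -2 + 5 + -1) = 9/5 = 1.8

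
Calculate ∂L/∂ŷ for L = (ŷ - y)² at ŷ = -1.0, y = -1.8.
∂L/∂ŷ = 1.6

∂L/∂ŷ = 2(ŷ - y) = 2(-1.0 - -1.8) = 2(0.8) = 1.6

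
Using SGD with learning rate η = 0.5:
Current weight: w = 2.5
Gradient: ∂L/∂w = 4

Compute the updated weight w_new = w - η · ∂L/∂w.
w_new = 0.5

w_new = w - η·∂L/∂w = 2.5 - 0.5×(4) = 2.5 - (2) = 0.5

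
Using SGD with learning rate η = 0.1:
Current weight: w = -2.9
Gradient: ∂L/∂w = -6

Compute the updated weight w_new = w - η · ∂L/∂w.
w_new = -2.3

w_new = w - η·∂L/∂w = -2.9 - 0.1×(-6) = -2.9 - (-0.6) = -2.3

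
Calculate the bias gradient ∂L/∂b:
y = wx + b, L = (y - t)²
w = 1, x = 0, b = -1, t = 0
∂L/∂b = -2

y = wx + b = (1)(0) + -1 = -1
∂L/∂y = 2(y - t) = 2(-1 - 0) = -2
∂y/∂b = 1
∂L/∂b = ∂L/∂y · ∂y/∂b = -2 × 1 = -2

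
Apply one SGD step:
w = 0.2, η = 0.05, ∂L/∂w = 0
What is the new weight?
w_new = 0.2

w_new = w - η·∂L/∂w = 0.2 - 0.05×(0) = 0.2 - (0) = 0.2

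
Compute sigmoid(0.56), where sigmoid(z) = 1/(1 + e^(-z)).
0.6365

sigmoid(0.56) = 1/(1 + e^(-0.56)) = 1/(1 + 0.5712) = 0.6365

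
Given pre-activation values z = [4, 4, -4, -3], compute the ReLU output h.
h = [4, 4, 0, 0]

ReLU applied element-wise: max(0,4)=4, max(0,4)=4, max(0,-4)=0, max(0,-3)=0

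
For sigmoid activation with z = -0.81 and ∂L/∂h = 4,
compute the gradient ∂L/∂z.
∂L/∂z = 0.8524

σ(-0.81) = 0.3079
σ'(-0.81) = σ(-0.81)(1 - σ(-0.81)) = 0.3079 × 0.6921 = 0.2131
∂L/∂z = ∂L/∂h · σ'(z) = 4 × 0.2131 = 0.8524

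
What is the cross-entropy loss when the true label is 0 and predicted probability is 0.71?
L = 1.238

L = -0·log(0.71) - 1·log(0.29) = -log(0.29) = 1.238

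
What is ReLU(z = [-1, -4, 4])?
h = [0, 0, 4]

ReLU applied element-wise: max(0,-1)=0, max(0,-4)=0, max(0,4)=4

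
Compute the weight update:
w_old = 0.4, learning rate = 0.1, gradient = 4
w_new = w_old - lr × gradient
w_new = 0

w_new = w - η·∂L/∂w = 0.4 - 0.1×(4) = 0.4 - (0.4) = 0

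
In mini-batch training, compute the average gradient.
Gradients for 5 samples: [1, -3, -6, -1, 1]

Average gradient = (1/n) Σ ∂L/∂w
Average gradient = -1.6

Average = (1/5)(1 + -3 + -6 + -1 + 1) = -8/5 = -1.6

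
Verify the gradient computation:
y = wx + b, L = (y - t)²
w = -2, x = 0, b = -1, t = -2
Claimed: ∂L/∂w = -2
Incorrect

y = (-2)(0) + -1 = -1
∂L/∂y = 2(y - t) = 2(-1 - -2) = 2
∂y/∂w = x = 0
∂L/∂w = 2 × 0 = 0

Claimed value: -2
Incorrect: The correct gradient is 0.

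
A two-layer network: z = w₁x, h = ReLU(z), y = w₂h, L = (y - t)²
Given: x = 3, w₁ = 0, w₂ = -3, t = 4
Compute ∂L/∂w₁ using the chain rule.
∂L/∂w₁ = 0

Forward pass:
z = w₁x = 0×3 = 0
h = ReLU(0) = 0
y = w₂h = -3×0 = 0

Backward pass:
∂L/∂y = 2(y - t) = 2(0 - 4) = -8
∂y/∂h = w₂ = -3
∂h/∂z = 0 (ReLU derivative)
∂z/∂w₁ = x = 3

∂L/∂w₁ = -8 × -3 × 0 × 3 = 0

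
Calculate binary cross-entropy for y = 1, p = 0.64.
L = 0.4463

L = -1·log(0.64) - 0·log(0.36) = -log(0.64) = 0.4463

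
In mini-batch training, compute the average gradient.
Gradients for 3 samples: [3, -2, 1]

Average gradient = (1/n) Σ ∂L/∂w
Average gradient = 0.6667

Average = (1/3)(3 + -2 + 1) = 2/3 = 0.6667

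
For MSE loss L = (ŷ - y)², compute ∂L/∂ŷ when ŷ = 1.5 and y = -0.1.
∂L/∂ŷ = 3.2

∂L/∂ŷ = 2(ŷ - y) = 2(1.5 - -0.1) = 2(1.6) = 3.2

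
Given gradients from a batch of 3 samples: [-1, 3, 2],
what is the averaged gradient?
Average gradient = 1.333

Average = (1/3)(-1 + 3 + 2) = 4/3 = 1.333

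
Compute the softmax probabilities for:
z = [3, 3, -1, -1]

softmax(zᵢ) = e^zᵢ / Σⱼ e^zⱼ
p = [0.491, 0.491, 0.009, 0.009]

exp(z) = [20.09, 20.09, 0.3679, 0.3679]
Sum = 40.91
p = [0.491, 0.491, 0.009, 0.009]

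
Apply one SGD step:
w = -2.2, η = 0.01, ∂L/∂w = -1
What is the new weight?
w_new = -2.19

w_new = w - η·∂L/∂w = -2.2 - 0.01×(-1) = -2.2 - (-0.01) = -2.19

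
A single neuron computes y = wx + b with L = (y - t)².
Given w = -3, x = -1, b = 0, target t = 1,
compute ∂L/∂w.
∂L/∂w = -4

y = wx + b = (-3)(-1) + 0 = 3
∂L/∂y = 2(y - t) = 2(3 - 1) = 4
∂y/∂w = x = -1
∂L/∂w = ∂L/∂y · ∂y/∂w = 4 × -1 = -4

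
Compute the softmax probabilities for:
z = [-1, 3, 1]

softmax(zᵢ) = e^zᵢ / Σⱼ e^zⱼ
p = [0.0159, 0.8668, 0.1173]

exp(z) = [0.3679, 20.09, 2.718]
Sum = 23.17
p = [0.0159, 0.8668, 0.1173]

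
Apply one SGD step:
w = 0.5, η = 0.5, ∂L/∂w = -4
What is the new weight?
w_new = 2.5

w_new = w - η·∂L/∂w = 0.5 - 0.5×(-4) = 0.5 - (-2) = 2.5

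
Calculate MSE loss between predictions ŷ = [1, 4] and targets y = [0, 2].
MSE = 2.5

MSE = (1/2)((1-0)² + (4-2)²) = (1/2)(1 + 4) = 2.5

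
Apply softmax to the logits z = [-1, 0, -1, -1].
p = [0.1749, 0.4754, 0.1749, 0.1749]

exp(z) = [0.3679, 1, 0.3679, 0.3679]
Sum = 2.104
p = [0.1749, 0.4754, 0.1749, 0.1749]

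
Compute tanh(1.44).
0.8937

tanh(1.44) = (e^(1.44) - e^(-1.44))/(e^(1.44) + e^(-1.44)) = 0.8937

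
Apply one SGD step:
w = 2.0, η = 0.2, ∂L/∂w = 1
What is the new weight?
w_new = 1.8

w_new = w - η·∂L/∂w = 2.0 - 0.2×(1) = 2.0 - (0.2) = 1.8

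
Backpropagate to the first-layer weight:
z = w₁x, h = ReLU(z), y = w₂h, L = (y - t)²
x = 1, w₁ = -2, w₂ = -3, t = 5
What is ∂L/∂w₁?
∂L/∂w₁ = 0

Forward pass:
z = w₁x = -2×1 = -2
h = ReLU(-2) = 0
y = w₂h = -3×0 = 0

Backward pass:
∂L/∂y = 2(y - t) = 2(0 - 5) = -10
∂y/∂h = w₂ = -3
∂h/∂z = 0 (ReLU derivative)
∂z/∂w₁ = x = 1

∂L/∂w₁ = -10 × -3 × 0 × 1 = 0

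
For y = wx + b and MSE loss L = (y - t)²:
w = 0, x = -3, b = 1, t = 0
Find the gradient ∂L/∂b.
∂L/∂b = 2

y = wx + b = (0)(-3) + 1 = 1
∂L/∂y = 2(y - t) = 2(1 - 0) = 2
∂y/∂b = 1
∂L/∂b = ∂L/∂y · ∂y/∂b = 2 × 1 = 2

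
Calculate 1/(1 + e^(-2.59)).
0.9302

sigmoid(2.59) = 1/(1 + e^(-2.59)) = 1/(1 + 0.07502) = 0.9302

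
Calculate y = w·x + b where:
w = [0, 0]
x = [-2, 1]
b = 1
y = 1

y = (0)(-2) + (0)(1) + 1 = 1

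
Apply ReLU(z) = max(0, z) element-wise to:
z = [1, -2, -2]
h = [1, 0, 0]

ReLU applied element-wise: max(0,1)=1, max(0,-2)=0, max(0,-2)=0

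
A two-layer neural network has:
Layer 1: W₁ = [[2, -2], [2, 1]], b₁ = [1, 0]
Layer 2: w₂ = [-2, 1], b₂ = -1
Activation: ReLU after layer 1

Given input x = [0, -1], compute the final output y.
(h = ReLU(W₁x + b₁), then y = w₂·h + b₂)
y = -7

Layer 1 pre-activation: z₁ = [3, -1]
After ReLU: h = [3, 0]
Layer 2 output: y = -2×3 + 1×0 + -1 = -7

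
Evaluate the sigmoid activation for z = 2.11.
0.8919

sigmoid(2.11) = 1/(1 + e^(-2.11)) = 1/(1 + 0.1212) = 0.8919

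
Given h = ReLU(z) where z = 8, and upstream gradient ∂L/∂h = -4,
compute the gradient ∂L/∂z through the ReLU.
∂L/∂z = -4

h = ReLU(8) = 8
Since z > 0: ∂h/∂z = 1
∂L/∂z = ∂L/∂h · ∂h/∂z = -4 × 1 = -4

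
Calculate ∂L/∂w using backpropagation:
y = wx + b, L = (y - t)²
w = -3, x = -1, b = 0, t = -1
∂L/∂w = -8

y = wx + b = (-3)(-1) + 0 = 3
∂L/∂y = 2(y - t) = 2(3 - -1) = 8
∂y/∂w = x = -1
∂L/∂w = ∂L/∂y · ∂y/∂w = 8 × -1 = -8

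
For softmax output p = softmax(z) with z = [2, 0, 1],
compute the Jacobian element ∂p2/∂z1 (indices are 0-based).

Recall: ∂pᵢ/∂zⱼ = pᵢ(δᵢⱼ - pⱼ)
∂p2/∂z1 = -0.02203

p = softmax(z) = [0.6652, 0.09003, 0.2447]
p2 = 0.2447, p1 = 0.09003

∂p2/∂z1 = -p2 × p1 = -0.2447 × 0.09003 = -0.02203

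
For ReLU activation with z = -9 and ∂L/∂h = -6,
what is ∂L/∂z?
∂L/∂z = 0

h = ReLU(-9) = 0
Since z < 0: ∂h/∂z = 0
∂L/∂z = ∂L/∂h · ∂h/∂z = -6 × 0 = 0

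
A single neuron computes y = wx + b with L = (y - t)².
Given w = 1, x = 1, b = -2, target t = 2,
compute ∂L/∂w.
∂L/∂w = -6

y = wx + b = (1)(1) + -2 = -1
∂L/∂y = 2(y - t) = 2(-1 - 2) = -6
∂y/∂w = x = 1
∂L/∂w = ∂L/∂y · ∂y/∂w = -6 × 1 = -6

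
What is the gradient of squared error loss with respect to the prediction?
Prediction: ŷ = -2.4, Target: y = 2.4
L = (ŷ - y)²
∂L/∂ŷ = -9.6

∂L/∂ŷ = 2(ŷ - y) = 2(-2.4 - 2.4) = 2(-4.8) = -9.6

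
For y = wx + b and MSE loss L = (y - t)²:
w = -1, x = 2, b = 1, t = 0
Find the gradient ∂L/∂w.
∂L/∂w = -4

y = wx + b = (-1)(2) + 1 = -1
∂L/∂y = 2(y - t) = 2(-1 - 0) = -2
∂y/∂w = x = 2
∂L/∂w = ∂L/∂y · ∂y/∂w = -2 × 2 = -4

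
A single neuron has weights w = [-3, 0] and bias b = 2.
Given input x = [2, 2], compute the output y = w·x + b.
y = -4

y = (-3)(2) + (0)(2) + 2 = -4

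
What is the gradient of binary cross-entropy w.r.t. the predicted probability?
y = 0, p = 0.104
∂L/∂p = 1.116

∂L/∂p = -y/p + (1-y)/(1-p) = 0 + 1/0.896 = 1.116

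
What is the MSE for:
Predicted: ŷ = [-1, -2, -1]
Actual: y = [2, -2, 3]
MSE = 8.333

MSE = (1/3)((-1-2)² + (-2--2)² + (-1-3)²) = (1/3)(9 + 0 + 16) = 8.333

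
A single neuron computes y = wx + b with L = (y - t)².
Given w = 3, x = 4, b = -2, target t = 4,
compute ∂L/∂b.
∂L/∂b = 12

y = wx + b = (3)(4) + -2 = 10
∂L/∂y = 2(y - t) = 2(10 - 4) = 12
∂y/∂b = 1
∂L/∂b = ∂L/∂y · ∂y/∂b = 12 × 1 = 12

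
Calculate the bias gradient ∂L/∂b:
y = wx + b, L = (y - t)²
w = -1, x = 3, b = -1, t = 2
∂L/∂b = -12

y = wx + b = (-1)(3) + -1 = -4
∂L/∂y = 2(y - t) = 2(-4 - 2) = -12
∂y/∂b = 1
∂L/∂b = ∂L/∂y · ∂y/∂b = -12 × 1 = -12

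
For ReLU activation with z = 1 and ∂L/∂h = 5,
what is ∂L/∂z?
∂L/∂z = 5

h = ReLU(1) = 1
Since z > 0: ∂h/∂z = 1
∂L/∂z = ∂L/∂h · ∂h/∂z = 5 × 1 = 5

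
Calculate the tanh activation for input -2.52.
-0.9871

tanh(-2.52) = (e^(-2.52) - e^(2.52))/(e^(-2.52) + e^(2.52)) = -0.9871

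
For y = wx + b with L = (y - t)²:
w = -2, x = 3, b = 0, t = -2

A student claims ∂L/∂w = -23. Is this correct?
Incorrect

y = (-2)(3) + 0 = -6
∂L/∂y = 2(y - t) = 2(-6 - -2) = -8
∂y/∂w = x = 3
∂L/∂w = -8 × 3 = -24

Claimed value: -23
Incorrect: The correct gradient is -24.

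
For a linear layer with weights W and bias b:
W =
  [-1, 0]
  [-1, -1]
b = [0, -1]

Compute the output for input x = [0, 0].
y = [0, -1]

Wx = [-1×0 + 0×0, -1×0 + -1×0]
   = [0, 0]
y = Wx + b = [0 + 0, 0 + -1] = [0, -1]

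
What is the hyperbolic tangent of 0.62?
0.5511

tanh(0.62) = (e^(0.62) - e^(-0.62))/(e^(0.62) + e^(-0.62)) = 0.5511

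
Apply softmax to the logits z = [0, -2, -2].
p = [0.787, 0.1065, 0.1065]

exp(z) = [1, 0.1353, 0.1353]
Sum = 1.271
p = [0.787, 0.1065, 0.1065]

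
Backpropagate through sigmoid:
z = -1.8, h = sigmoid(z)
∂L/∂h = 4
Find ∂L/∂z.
∂L/∂z = 0.4869

σ(-1.8) = 0.1419
σ'(-1.8) = σ(-1.8)(1 - σ(-1.8)) = 0.1419 × 0.8581 = 0.1217
∂L/∂z = ∂L/∂h · σ'(z) = 4 × 0.1217 = 0.4869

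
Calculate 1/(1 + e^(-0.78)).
0.6857

sigmoid(0.78) = 1/(1 + e^(-0.78)) = 1/(1 + 0.4584) = 0.6857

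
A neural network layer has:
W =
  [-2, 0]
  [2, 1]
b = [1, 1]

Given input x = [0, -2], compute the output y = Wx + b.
y = [1, -1]

Wx = [-2×0 + 0×-2, 2×0 + 1×-2]
   = [0, -2]
y = Wx + b = [0 + 1, -2 + 1] = [1, -1]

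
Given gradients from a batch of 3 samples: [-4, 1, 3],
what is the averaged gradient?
Average gradient = 0

Average = (1/3)(-4 + 1 + 3) = 0/3 = 0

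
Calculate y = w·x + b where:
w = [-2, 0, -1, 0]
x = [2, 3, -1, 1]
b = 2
y = -1

y = (-2)(2) + (0)(3) + (-1)(-1) + (0)(1) + 2 = -1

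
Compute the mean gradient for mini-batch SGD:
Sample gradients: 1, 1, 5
Average gradient = 2.333

Average = (1/3)(1 + 1 + 5) = 7/3 = 2.333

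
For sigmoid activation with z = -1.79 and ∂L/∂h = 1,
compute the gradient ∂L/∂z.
∂L/∂z = 0.1226

σ(-1.79) = 0.1431
σ'(-1.79) = σ(-1.79)(1 - σ(-1.79)) = 0.1431 × 0.8569 = 0.1226
∂L/∂z = ∂L/∂h · σ'(z) = 1 × 0.1226 = 0.1226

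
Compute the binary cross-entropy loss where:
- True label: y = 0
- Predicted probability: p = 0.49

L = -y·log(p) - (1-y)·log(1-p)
L = 0.6733

L = -0·log(0.49) - 1·log(0.51) = -log(0.51) = 0.6733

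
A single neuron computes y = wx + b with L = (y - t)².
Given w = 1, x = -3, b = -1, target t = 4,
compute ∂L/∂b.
∂L/∂b = -16

y = wx + b = (1)(-3) + -1 = -4
∂L/∂y = 2(y - t) = 2(-4 - 4) = -16
∂y/∂b = 1
∂L/∂b = ∂L/∂y · ∂y/∂b = -16 × 1 = -16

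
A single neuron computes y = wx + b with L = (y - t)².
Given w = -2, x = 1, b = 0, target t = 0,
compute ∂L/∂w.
∂L/∂w = -4

y = wx + b = (-2)(1) + 0 = -2
∂L/∂y = 2(y - t) = 2(-2 - 0) = -4
∂y/∂w = x = 1
∂L/∂w = ∂L/∂y · ∂y/∂w = -4 × 1 = -4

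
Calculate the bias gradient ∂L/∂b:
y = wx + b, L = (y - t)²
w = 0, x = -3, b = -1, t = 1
∂L/∂b = -4

y = wx + b = (0)(-3) + -1 = -1
∂L/∂y = 2(y - t) = 2(-1 - 1) = -4
∂y/∂b = 1
∂L/∂b = ∂L/∂y · ∂y/∂b = -4 × 1 = -4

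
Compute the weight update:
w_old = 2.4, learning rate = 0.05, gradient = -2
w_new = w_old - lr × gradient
w_new = 2.5

w_new = w - η·∂L/∂w = 2.4 - 0.05×(-2) = 2.4 - (-0.1) = 2.5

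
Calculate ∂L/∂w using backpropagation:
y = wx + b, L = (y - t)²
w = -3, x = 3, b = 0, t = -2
∂L/∂w = -42

y = wx + b = (-3)(3) + 0 = -9
∂L/∂y = 2(y - t) = 2(-9 - -2) = -14
∂y/∂w = x = 3
∂L/∂w = ∂L/∂y · ∂y/∂w = -14 × 3 = -42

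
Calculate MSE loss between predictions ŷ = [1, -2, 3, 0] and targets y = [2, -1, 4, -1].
MSE = 1

MSE = (1/4)((1-2)² + (-2--1)² + (3-4)² + (0--1)²) = (1/4)(1 + 1 + 1 + 1) = 1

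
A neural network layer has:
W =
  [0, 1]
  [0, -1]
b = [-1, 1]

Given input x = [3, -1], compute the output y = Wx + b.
y = [-2, 2]

Wx = [0×3 + 1×-1, 0×3 + -1×-1]
   = [-1, 1]
y = Wx + b = [-1 + -1, 1 + 1] = [-2, 2]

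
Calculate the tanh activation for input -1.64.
-0.9275

tanh(-1.64) = (e^(-1.64) - e^(1.64))/(e^(-1.64) + e^(1.64)) = -0.9275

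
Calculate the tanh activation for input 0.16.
0.1586

tanh(0.16) = (e^(0.16) - e^(-0.16))/(e^(0.16) + e^(-0.16)) = 0.1586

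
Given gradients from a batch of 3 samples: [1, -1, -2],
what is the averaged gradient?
Average gradient = -0.6667

Average = (1/3)(1 + -1 + -2) = -2/3 = -0.6667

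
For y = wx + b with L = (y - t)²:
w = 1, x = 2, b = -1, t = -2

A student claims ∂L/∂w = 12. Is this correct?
Correct

y = (1)(2) + -1 = 1
∂L/∂y = 2(y - t) = 2(1 - -2) = 6
∂y/∂w = x = 2
∂L/∂w = 6 × 2 = 12

Claimed value: 12
Correct: The correct gradient is 12.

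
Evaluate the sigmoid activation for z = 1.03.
0.7369

sigmoid(1.03) = 1/(1 + e^(-1.03)) = 1/(1 + 0.357) = 0.7369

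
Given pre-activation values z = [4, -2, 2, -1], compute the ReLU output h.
h = [4, 0, 2, 0]

ReLU applied element-wise: max(0,4)=4, max(0,-2)=0, max(0,2)=2, max(0,-1)=0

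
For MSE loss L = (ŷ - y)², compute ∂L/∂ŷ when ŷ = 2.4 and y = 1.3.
∂L/∂ŷ = 2.2

∂L/∂ŷ = 2(ŷ - y) = 2(2.4 - 1.3) = 2(1.1) = 2.2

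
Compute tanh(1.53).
0.9104

tanh(1.53) = (e^(1.53) - e^(-1.53))/(e^(1.53) + e^(-1.53)) = 0.9104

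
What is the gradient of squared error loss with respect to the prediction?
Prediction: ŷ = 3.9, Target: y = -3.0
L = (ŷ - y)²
∂L/∂ŷ = 13.8

∂L/∂ŷ = 2(ŷ - y) = 2(3.9 - -3.0) = 2(6.9) = 13.8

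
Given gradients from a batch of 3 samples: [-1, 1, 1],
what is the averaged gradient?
Average gradient = 0.3333

Average = (1/3)(-1 + 1 + 1) = 1/3 = 0.3333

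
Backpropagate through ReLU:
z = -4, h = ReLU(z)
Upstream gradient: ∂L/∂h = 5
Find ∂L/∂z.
∂L/∂z = 0

h = ReLU(-4) = 0
Since z < 0: ∂h/∂z = 0
∂L/∂z = ∂L/∂h · ∂h/∂z = 5 × 0 = 0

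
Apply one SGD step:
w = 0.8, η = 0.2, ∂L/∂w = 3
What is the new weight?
w_new = 0.2

w_new = w - η·∂L/∂w = 0.8 - 0.2×(3) = 0.8 - (0.6) = 0.2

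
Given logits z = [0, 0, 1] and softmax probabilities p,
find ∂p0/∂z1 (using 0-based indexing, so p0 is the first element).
∂p0/∂z1 = -0.04492

p = softmax(z) = [0.2119, 0.2119, 0.5761]
p0 = 0.2119, p1 = 0.2119

∂p0/∂z1 = -p0 × p1 = -0.2119 × 0.2119 = -0.04492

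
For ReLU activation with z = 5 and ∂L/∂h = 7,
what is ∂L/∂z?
∂L/∂z = 7

h = ReLU(5) = 5
Since z > 0: ∂h/∂z = 1
∂L/∂z = ∂L/∂h · ∂h/∂z = 7 × 1 = 7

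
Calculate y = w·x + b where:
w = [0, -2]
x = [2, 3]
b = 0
y = -6

y = (0)(2) + (-2)(3) + 0 = -6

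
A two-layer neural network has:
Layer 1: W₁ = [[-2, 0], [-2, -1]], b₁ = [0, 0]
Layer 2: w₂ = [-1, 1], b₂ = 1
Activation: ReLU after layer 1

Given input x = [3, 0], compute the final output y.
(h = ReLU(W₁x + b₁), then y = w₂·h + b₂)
y = 1

Layer 1 pre-activation: z₁ = [-6, -6]
After ReLU: h = [0, 0]
Layer 2 output: y = -1×0 + 1×0 + 1 = 1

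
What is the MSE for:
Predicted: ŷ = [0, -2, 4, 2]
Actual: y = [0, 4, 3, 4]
MSE = 10.25

MSE = (1/4)((0-0)² + (-2-4)² + (4-3)² + (2-4)²) = (1/4)(0 + 36 + 1 + 4) = 10.25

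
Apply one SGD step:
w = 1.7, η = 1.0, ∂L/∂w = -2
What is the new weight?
w_new = 3.7

w_new = w - η·∂L/∂w = 1.7 - 1.0×(-2) = 1.7 - (-2) = 3.7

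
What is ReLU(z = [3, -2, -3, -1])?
h = [3, 0, 0, 0]

ReLU applied element-wise: max(0,3)=3, max(0,-2)=0, max(0,-3)=0, max(0,-1)=0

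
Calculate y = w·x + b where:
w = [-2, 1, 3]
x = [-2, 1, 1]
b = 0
y = 8

y = (-2)(-2) + (1)(1) + (3)(1) + 0 = 8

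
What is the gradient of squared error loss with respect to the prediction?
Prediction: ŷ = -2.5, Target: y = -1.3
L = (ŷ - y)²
∂L/∂ŷ = -2.4

∂L/∂ŷ = 2(ŷ - y) = 2(-2.5 - -1.3) = 2(-1.2) = -2.4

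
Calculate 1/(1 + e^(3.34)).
0.03422

sigmoid(-3.34) = 1/(1 + e^(3.34)) = 1/(1 + 28.22) = 0.03422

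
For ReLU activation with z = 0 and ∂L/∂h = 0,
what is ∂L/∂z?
∂L/∂z = 0

h = ReLU(0) = 0
At z = 0: ∂h/∂z = 0 (by convention)
∂L/∂z = ∂L/∂h · ∂h/∂z = 0 × 0 = 0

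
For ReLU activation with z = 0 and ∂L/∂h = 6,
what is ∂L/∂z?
∂L/∂z = 0

h = ReLU(0) = 0
At z = 0: ∂h/∂z = 0 (by convention)
∂L/∂z = ∂L/∂h · ∂h/∂z = 6 × 0 = 0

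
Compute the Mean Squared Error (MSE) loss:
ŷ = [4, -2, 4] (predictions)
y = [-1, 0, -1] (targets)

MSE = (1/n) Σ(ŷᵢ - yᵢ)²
MSE = 18

MSE = (1/3)((4--1)² + (-2-0)² + (4--1)²) = (1/3)(25 + 4 + 25) = 18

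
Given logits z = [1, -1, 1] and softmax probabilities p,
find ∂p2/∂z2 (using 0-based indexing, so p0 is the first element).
∂p2/∂z2 = 0.249

p = softmax(z) = [0.4683, 0.06338, 0.4683]
p2 = 0.4683

∂p2/∂z2 = p2(1 - p2) = 0.4683 × (1 - 0.4683) = 0.249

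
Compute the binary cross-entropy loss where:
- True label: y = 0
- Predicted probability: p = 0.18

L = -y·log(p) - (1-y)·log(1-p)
L = 0.1985

L = -0·log(0.18) - 1·log(0.82) = -log(0.82) = 0.1985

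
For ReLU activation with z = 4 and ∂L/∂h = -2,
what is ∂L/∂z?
∂L/∂z = -2

h = ReLU(4) = 4
Since z > 0: ∂h/∂z = 1
∂L/∂z = ∂L/∂h · ∂h/∂z = -2 × 1 = -2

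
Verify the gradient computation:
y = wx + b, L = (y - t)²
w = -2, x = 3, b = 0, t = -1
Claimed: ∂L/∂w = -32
Incorrect

y = (-2)(3) + 0 = -6
∂L/∂y = 2(y - t) = 2(-6 - -1) = -10
∂y/∂w = x = 3
∂L/∂w = -10 × 3 = -30

Claimed value: -32
Incorrect: The correct gradient is -30.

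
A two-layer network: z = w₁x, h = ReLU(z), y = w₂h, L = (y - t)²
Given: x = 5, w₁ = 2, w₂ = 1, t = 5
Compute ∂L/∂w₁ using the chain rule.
∂L/∂w₁ = 50

Forward pass:
z = w₁x = 2×5 = 10
h = ReLU(10) = 10
y = w₂h = 1×10 = 10

Backward pass:
∂L/∂y = 2(y - t) = 2(10 - 5) = 10
∂y/∂h = w₂ = 1
∂h/∂z = 1 (ReLU derivative)
∂z/∂w₁ = x = 5

∂L/∂w₁ = 10 × 1 × 1 × 5 = 50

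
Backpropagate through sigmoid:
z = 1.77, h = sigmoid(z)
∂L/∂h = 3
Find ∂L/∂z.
∂L/∂z = 0.3731

σ(1.77) = 0.8545
σ'(1.77) = σ(1.77)(1 - σ(1.77)) = 0.8545 × 0.1455 = 0.1244
∂L/∂z = ∂L/∂h · σ'(z) = 3 × 0.1244 = 0.3731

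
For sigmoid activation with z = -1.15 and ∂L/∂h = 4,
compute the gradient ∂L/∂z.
∂L/∂z = 0.7306

σ(-1.15) = 0.2405
σ'(-1.15) = σ(-1.15)(1 - σ(-1.15)) = 0.2405 × 0.7595 = 0.1827
∂L/∂z = ∂L/∂h · σ'(z) = 4 × 0.1827 = 0.7306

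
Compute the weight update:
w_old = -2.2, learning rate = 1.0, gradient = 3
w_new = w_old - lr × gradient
w_new = -5.2

w_new = w - η·∂L/∂w = -2.2 - 1.0×(3) = -2.2 - (3) = -5.2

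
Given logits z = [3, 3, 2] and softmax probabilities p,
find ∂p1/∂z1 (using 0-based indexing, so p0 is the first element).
∂p1/∂z1 = 0.244

p = softmax(z) = [0.4223, 0.4223, 0.1554]
p1 = 0.4223

∂p1/∂z1 = p1(1 - p1) = 0.4223 × (1 - 0.4223) = 0.244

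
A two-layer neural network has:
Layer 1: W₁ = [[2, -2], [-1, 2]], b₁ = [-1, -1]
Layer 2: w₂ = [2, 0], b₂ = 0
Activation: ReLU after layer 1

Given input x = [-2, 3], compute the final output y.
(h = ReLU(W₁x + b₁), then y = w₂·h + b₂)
y = 0

Layer 1 pre-activation: z₁ = [-11, 7]
After ReLU: h = [0, 7]
Layer 2 output: y = 2×0 + 0×7 + 0 = 0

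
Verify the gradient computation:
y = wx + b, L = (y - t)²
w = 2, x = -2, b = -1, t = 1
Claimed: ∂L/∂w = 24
Correct

y = (2)(-2) + -1 = -5
∂L/∂y = 2(y - t) = 2(-5 - 1) = -12
∂y/∂w = x = -2
∂L/∂w = -12 × -2 = 24

Claimed value: 24
Correct: The correct gradient is 24.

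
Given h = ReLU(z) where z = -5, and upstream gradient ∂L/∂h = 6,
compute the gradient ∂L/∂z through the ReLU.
∂L/∂z = 0

h = ReLU(-5) = 0
Since z < 0: ∂h/∂z = 0
∂L/∂z = ∂L/∂h · ∂h/∂z = 6 × 0 = 0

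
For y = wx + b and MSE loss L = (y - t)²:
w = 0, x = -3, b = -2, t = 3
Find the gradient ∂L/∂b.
∂L/∂b = -10

y = wx + b = (0)(-3) + -2 = -2
∂L/∂y = 2(y - t) = 2(-2 - 3) = -10
∂y/∂b = 1
∂L/∂b = ∂L/∂y · ∂y/∂b = -10 × 1 = -10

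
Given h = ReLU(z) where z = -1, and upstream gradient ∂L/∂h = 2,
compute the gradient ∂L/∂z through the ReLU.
∂L/∂z = 0

h = ReLU(-1) = 0
Since z < 0: ∂h/∂z = 0
∂L/∂z = ∂L/∂h · ∂h/∂z = 2 × 0 = 0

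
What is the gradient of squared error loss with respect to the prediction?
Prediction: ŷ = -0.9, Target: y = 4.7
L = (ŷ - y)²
∂L/∂ŷ = -11.2

∂L/∂ŷ = 2(ŷ - y) = 2(-0.9 - 4.7) = 2(-5.6) = -11.2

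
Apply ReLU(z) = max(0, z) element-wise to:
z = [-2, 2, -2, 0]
h = [0, 2, 0, 0]

ReLU applied element-wise: max(0,-2)=0, max(0,2)=2, max(0,-2)=0, max(0,0)=0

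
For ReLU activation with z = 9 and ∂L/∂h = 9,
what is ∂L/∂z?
∂L/∂z = 9

h = ReLU(9) = 9
Since z > 0: ∂h/∂z = 1
∂L/∂z = ∂L/∂h · ∂h/∂z = 9 × 1 = 9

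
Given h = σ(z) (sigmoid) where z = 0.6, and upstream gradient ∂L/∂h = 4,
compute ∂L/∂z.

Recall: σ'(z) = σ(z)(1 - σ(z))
∂L/∂z = 0.9151

σ(0.6) = 0.6457
σ'(0.6) = σ(0.6)(1 - σ(0.6)) = 0.6457 × 0.3543 = 0.2288
∂L/∂z = ∂L/∂h · σ'(z) = 4 × 0.2288 = 0.9151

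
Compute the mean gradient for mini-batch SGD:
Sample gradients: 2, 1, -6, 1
Average gradient = -0.5

Average = (1/4)(2 + 1 + -6 + 1) = -2/4 = -0.5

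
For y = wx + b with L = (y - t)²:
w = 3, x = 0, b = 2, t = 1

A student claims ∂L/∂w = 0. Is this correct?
Correct

y = (3)(0) + 2 = 2
∂L/∂y = 2(y - t) = 2(2 - 1) = 2
∂y/∂w = x = 0
∂L/∂w = 2 × 0 = 0

Claimed value: 0
Correct: The correct gradient is 0.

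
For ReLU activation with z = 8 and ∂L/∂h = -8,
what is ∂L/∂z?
∂L/∂z = -8

h = ReLU(8) = 8
Since z > 0: ∂h/∂z = 1
∂L/∂z = ∂L/∂h · ∂h/∂z = -8 × 1 = -8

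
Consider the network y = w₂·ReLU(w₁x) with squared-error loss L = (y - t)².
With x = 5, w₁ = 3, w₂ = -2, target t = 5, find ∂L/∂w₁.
∂L/∂w₁ = 700

Forward pass:
z = w₁x = 3×5 = 15
h = ReLU(15) = 15
y = w₂h = -2×15 = -30

Backward pass:
∂L/∂y = 2(y - t) = 2(-30 - 5) = -70
∂y/∂h = w₂ = -2
∂h/∂z = 1 (ReLU derivative)
∂z/∂w₁ = x = 5

∂L/∂w₁ = -70 × -2 × 1 × 5 = 700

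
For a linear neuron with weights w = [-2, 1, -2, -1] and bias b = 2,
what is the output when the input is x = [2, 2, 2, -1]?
y = -3

y = (-2)(2) + (1)(2) + (-2)(2) + (-1)(-1) + 2 = -3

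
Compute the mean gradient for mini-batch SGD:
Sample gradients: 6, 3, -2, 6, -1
Average gradient = 2.4

Average = (1/5)(6 + 3 + -2 + 6 + -1) = 12/5 = 2.4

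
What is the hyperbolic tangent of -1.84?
-0.9508

tanh(-1.84) = (e^(-1.84) - e^(1.84))/(e^(-1.84) + e^(1.84)) = -0.9508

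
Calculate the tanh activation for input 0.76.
0.6411

tanh(0.76) = (e^(0.76) - e^(-0.76))/(e^(0.76) + e^(-0.76)) = 0.6411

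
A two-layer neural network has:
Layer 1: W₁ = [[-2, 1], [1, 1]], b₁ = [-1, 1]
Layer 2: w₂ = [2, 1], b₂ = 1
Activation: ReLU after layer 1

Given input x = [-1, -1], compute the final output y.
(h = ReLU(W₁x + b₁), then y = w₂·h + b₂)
y = 1

Layer 1 pre-activation: z₁ = [0, -1]
After ReLU: h = [0, 0]
Layer 2 output: y = 2×0 + 1×0 + 1 = 1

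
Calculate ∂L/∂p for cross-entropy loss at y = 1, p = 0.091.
∂L/∂p = -10.99

∂L/∂p = -y/p + (1-y)/(1-p) = -1/0.091 + 0 = -10.99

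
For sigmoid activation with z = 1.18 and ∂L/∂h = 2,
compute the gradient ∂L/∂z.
∂L/∂z = 0.3596

σ(1.18) = 0.7649
σ'(1.18) = σ(1.18)(1 - σ(1.18)) = 0.7649 × 0.2351 = 0.1798
∂L/∂z = ∂L/∂h · σ'(z) = 2 × 0.1798 = 0.3596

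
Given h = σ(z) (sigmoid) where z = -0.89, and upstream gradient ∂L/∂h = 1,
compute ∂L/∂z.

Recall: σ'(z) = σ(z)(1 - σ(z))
∂L/∂z = 0.2064

σ(-0.89) = 0.2911
σ'(-0.89) = σ(-0.89)(1 - σ(-0.89)) = 0.2911 × 0.7089 = 0.2064
∂L/∂z = ∂L/∂h · σ'(z) = 1 × 0.2064 = 0.2064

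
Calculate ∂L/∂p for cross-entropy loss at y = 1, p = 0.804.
∂L/∂p = -1.244

∂L/∂p = -y/p + (1-y)/(1-p) = -1/0.804 + 0 = -1.244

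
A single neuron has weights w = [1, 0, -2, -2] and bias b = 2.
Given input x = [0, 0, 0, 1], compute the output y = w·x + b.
y = 0

y = (1)(0) + (0)(0) + (-2)(0) + (-2)(1) + 2 = 0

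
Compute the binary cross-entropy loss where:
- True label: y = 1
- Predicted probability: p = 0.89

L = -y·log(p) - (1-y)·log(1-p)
L = 0.1165

L = -1·log(0.89) - 0·log(0.11) = -log(0.89) = 0.1165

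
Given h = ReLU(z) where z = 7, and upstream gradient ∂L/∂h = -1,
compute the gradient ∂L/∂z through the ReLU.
∂L/∂z = -1

h = ReLU(7) = 7
Since z > 0: ∂h/∂z = 1
∂L/∂z = ∂L/∂h · ∂h/∂z = -1 × 1 = -1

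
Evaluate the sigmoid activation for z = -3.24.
0.03769

sigmoid(-3.24) = 1/(1 + e^(3.24)) = 1/(1 + 25.53) = 0.03769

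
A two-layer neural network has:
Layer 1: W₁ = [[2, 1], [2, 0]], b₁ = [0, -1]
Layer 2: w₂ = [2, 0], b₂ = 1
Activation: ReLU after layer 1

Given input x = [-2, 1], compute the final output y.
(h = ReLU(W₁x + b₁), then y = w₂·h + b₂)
y = 1

Layer 1 pre-activation: z₁ = [-3, -5]
After ReLU: h = [0, 0]
Layer 2 output: y = 2×0 + 0×0 + 1 = 1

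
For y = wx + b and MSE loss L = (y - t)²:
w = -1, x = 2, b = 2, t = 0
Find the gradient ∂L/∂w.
∂L/∂w = 0

y = wx + b = (-1)(2) + 2 = 0
∂L/∂y = 2(y - t) = 2(0 - 0) = 0
∂y/∂w = x = 2
∂L/∂w = ∂L/∂y · ∂y/∂w = 0 × 2 = 0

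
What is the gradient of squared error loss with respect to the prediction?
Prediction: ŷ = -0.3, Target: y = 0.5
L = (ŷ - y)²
∂L/∂ŷ = -1.6

∂L/∂ŷ = 2(ŷ - y) = 2(-0.3 - 0.5) = 2(-0.8) = -1.6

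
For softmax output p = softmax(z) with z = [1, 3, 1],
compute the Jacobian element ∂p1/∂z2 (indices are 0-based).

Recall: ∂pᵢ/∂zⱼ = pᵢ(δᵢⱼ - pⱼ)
∂p1/∂z2 = -0.08382

p = softmax(z) = [0.1065, 0.787, 0.1065]
p1 = 0.787, p2 = 0.1065

∂p1/∂z2 = -p1 × p2 = -0.787 × 0.1065 = -0.08382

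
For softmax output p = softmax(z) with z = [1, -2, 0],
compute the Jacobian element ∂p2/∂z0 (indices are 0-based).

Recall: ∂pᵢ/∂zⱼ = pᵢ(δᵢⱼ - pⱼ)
∂p2/∂z0 = -0.183

p = softmax(z) = [0.7054, 0.03512, 0.2595]
p2 = 0.2595, p0 = 0.7054

∂p2/∂z0 = -p2 × p0 = -0.2595 × 0.7054 = -0.183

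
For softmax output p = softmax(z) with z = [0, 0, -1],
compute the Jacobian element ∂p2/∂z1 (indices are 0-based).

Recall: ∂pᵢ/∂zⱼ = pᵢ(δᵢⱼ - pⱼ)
∂p2/∂z1 = -0.06561

p = softmax(z) = [0.4223, 0.4223, 0.1554]
p2 = 0.1554, p1 = 0.4223

∂p2/∂z1 = -p2 × p1 = -0.1554 × 0.4223 = -0.06561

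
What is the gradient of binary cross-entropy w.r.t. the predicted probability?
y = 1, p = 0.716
∂L/∂p = -1.397

∂L/∂p = -y/p + (1-y)/(1-p) = -1/0.716 + 0 = -1.397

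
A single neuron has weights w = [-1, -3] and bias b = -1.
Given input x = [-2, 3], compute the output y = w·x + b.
y = -8

y = (-1)(-2) + (-3)(3) + -1 = -8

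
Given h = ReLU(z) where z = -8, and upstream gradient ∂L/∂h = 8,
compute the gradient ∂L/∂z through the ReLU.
∂L/∂z = 0

h = ReLU(-8) = 0
Since z < 0: ∂h/∂z = 0
∂L/∂z = ∂L/∂h · ∂h/∂z = 8 × 0 = 0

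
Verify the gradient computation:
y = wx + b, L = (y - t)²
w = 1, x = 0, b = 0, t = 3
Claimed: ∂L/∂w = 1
Incorrect

y = (1)(0) + 0 = 0
∂L/∂y = 2(y - t) = 2(0 - 3) = -6
∂y/∂w = x = 0
∂L/∂w = -6 × 0 = 0

Claimed value: 1
Incorrect: The correct gradient is 0.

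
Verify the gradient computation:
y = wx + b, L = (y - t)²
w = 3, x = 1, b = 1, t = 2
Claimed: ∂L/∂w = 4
Correct

y = (3)(1) + 1 = 4
∂L/∂y = 2(y - t) = 2(4 - 2) = 4
∂y/∂w = x = 1
∂L/∂w = 4 × 1 = 4

Claimed value: 4
Correct: The correct gradient is 4.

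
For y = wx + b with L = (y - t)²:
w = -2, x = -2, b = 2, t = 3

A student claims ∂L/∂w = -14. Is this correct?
Incorrect

y = (-2)(-2) + 2 = 6
∂L/∂y = 2(y - t) = 2(6 - 3) = 6
∂y/∂w = x = -2
∂L/∂w = 6 × -2 = -12

Claimed value: -14
Incorrect: The correct gradient is -12.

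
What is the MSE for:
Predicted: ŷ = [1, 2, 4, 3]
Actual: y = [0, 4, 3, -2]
MSE = 7.75

MSE = (1/4)((1-0)² + (2-4)² + (4-3)² + (3--2)²) = (1/4)(1 + 4 + 1 + 25) = 7.75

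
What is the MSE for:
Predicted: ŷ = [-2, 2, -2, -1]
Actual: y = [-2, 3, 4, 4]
MSE = 15.5

MSE = (1/4)((-2--2)² + (2-3)² + (-2-4)² + (-1-4)²) = (1/4)(0 + 1 + 36 + 25) = 15.5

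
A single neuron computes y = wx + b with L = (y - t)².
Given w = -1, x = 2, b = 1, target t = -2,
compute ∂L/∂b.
∂L/∂b = 2

y = wx + b = (-1)(2) + 1 = -1
∂L/∂y = 2(y - t) = 2(-1 - -2) = 2
∂y/∂b = 1
∂L/∂b = ∂L/∂y · ∂y/∂b = 2 × 1 = 2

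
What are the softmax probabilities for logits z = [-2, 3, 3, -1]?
p = [0.0033, 0.4938, 0.4938, 0.009]

exp(z) = [0.1353, 20.09, 20.09, 0.3679]
Sum = 40.67
p = [0.0033, 0.4938, 0.4938, 0.009]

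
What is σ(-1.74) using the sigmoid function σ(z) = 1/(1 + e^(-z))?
0.1493

sigmoid(-1.74) = 1/(1 + e^(1.74)) = 1/(1 + 5.697) = 0.1493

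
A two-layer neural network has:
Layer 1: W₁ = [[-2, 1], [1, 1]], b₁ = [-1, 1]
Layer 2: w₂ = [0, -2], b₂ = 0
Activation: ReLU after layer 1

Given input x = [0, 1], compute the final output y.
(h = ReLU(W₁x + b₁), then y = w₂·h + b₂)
y = -4

Layer 1 pre-activation: z₁ = [0, 2]
After ReLU: h = [0, 2]
Layer 2 output: y = 0×0 + -2×2 + 0 = -4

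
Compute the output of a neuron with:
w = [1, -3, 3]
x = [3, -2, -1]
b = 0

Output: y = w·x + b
y = 6

y = (1)(3) + (-3)(-2) + (3)(-1) + 0 = 6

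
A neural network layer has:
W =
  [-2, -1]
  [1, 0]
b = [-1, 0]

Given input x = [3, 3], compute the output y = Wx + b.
y = [-10, 3]

Wx = [-2×3 + -1×3, 1×3 + 0×3]
   = [-9, 3]
y = Wx + b = [-9 + -1, 3 + 0] = [-10, 3]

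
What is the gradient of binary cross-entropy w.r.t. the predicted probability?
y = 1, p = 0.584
∂L/∂p = -1.712

∂L/∂p = -y/p + (1-y)/(1-p) = -1/0.584 + 0 = -1.712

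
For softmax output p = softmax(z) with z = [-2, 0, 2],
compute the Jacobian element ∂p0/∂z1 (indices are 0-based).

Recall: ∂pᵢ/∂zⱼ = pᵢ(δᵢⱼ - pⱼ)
∂p0/∂z1 = -0.001862

p = softmax(z) = [0.01588, 0.1173, 0.8668]
p0 = 0.01588, p1 = 0.1173

∂p0/∂z1 = -p0 × p1 = -0.01588 × 0.1173 = -0.001862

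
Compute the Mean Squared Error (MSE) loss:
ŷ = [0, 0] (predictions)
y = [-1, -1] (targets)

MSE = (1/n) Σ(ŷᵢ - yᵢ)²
MSE = 1

MSE = (1/2)((0--1)² + (0--1)²) = (1/2)(1 + 1) = 1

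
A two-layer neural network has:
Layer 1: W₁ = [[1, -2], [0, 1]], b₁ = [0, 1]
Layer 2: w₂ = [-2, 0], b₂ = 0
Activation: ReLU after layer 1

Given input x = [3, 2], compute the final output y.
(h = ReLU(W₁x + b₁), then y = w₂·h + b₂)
y = 0

Layer 1 pre-activation: z₁ = [-1, 3]
After ReLU: h = [0, 3]
Layer 2 output: y = -2×0 + 0×3 + 0 = 0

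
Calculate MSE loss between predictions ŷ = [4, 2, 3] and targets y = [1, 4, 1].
MSE = 5.667

MSE = (1/3)((4-1)² + (2-4)² + (3-1)²) = (1/3)(9 + 4 + 4) = 5.667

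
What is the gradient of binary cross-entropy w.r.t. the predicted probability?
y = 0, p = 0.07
∂L/∂p = 1.075

∂L/∂p = -y/p + (1-y)/(1-p) = 0 + 1/0.93 = 1.075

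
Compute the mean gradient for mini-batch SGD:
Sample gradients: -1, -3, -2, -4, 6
Average gradient = -0.8

Average = (1/5)(-1 + -3 + -2 + -4 + 6) = -4/5 = -0.8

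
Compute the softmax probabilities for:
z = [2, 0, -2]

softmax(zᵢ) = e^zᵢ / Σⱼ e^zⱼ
p = [0.8668, 0.1173, 0.0159]

exp(z) = [7.389, 1, 0.1353]
Sum = 8.524
p = [0.8668, 0.1173, 0.0159]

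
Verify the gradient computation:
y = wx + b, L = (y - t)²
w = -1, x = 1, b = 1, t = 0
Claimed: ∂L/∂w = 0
Correct

y = (-1)(1) + 1 = 0
∂L/∂y = 2(y - t) = 2(0 - 0) = 0
∂y/∂w = x = 1
∂L/∂w = 0 × 1 = 0

Claimed value: 0
Correct: The correct gradient is 0.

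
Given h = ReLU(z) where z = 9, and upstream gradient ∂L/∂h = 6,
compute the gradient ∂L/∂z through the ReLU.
∂L/∂z = 6

h = ReLU(9) = 9
Since z > 0: ∂h/∂z = 1
∂L/∂z = ∂L/∂h · ∂h/∂z = 6 × 1 = 6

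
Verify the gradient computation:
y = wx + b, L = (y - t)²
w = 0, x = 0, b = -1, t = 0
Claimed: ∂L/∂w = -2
Incorrect

y = (0)(0) + -1 = -1
∂L/∂y = 2(y - t) = 2(-1 - 0) = -2
∂y/∂w = x = 0
∂L/∂w = -2 × 0 = 0

Claimed value: -2
Incorrect: The correct gradient is 0.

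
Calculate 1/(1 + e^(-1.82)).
0.8606

sigmoid(1.82) = 1/(1 + e^(-1.82)) = 1/(1 + 0.162) = 0.8606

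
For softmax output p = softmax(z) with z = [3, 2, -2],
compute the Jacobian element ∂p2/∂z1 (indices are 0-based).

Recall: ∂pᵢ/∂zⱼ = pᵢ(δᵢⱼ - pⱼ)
∂p2/∂z1 = -0.001312

p = softmax(z) = [0.7275, 0.2676, 0.004902]
p2 = 0.004902, p1 = 0.2676

∂p2/∂z1 = -p2 × p1 = -0.004902 × 0.2676 = -0.001312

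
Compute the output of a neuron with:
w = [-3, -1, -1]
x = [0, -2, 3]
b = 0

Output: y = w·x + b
y = -1

y = (-3)(0) + (-1)(-2) + (-1)(3) + 0 = -1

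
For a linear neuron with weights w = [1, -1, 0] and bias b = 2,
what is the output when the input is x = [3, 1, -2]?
y = 4

y = (1)(3) + (-1)(1) + (0)(-2) + 2 = 4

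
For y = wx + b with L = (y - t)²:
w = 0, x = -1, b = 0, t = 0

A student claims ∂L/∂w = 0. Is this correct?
Correct

y = (0)(-1) + 0 = 0
∂L/∂y = 2(y - t) = 2(0 - 0) = 0
∂y/∂w = x = -1
∂L/∂w = 0 × -1 = 0

Claimed value: 0
Correct: The correct gradient is 0.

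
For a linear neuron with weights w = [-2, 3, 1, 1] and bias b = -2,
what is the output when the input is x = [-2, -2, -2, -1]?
y = -7

y = (-2)(-2) + (3)(-2) + (1)(-2) + (1)(-1) + -2 = -7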